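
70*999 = 69930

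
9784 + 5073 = 14857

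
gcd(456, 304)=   152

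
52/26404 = 13/6601 = 0.00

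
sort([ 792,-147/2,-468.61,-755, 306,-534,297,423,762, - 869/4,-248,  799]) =[ - 755, - 534, - 468.61, - 248 , - 869/4,-147/2,  297 , 306,423,762,792,799]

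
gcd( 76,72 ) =4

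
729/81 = 9 = 9.00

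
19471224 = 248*78513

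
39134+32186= 71320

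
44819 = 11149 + 33670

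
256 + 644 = 900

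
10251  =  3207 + 7044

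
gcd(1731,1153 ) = 1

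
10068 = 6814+3254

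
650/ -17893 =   -  650/17893 = -0.04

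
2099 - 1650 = 449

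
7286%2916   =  1454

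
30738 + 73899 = 104637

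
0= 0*196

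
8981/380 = 8981/380=23.63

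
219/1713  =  73/571 = 0.13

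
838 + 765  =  1603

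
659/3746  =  659/3746 = 0.18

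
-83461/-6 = 83461/6 = 13910.17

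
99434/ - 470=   -  212+103/235 = - 211.56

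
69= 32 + 37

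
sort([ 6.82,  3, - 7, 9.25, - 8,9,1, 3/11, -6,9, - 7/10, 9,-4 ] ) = [ - 8,- 7, - 6 , - 4, - 7/10, 3/11, 1 , 3, 6.82, 9,9, 9, 9.25]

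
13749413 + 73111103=86860516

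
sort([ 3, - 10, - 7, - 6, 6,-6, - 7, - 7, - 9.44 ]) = [ - 10,-9.44, - 7, -7, - 7,- 6, - 6,3, 6 ]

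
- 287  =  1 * ( - 287)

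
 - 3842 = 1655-5497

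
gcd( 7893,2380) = 1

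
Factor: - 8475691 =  - 7^1* 19^1*63727^1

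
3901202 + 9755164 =13656366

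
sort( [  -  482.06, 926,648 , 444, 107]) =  [-482.06, 107,444, 648,926]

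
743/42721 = 743/42721 = 0.02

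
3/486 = 1/162 = 0.01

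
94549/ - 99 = - 956 + 95/99 = - 955.04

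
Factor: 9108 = 2^2 * 3^2*11^1*23^1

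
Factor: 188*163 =30644 = 2^2*47^1  *163^1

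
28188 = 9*3132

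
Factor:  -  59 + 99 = 2^3 * 5^1 = 40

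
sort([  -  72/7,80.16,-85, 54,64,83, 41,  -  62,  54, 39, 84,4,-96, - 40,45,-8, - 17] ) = [ - 96,-85, - 62, - 40, -17,-72/7, - 8,4,39,41, 45,54,54,64 , 80.16,83, 84]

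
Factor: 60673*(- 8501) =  - 515781173 = - 17^1*43^1*83^1*8501^1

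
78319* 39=3054441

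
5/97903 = 5/97903 = 0.00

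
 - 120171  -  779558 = -899729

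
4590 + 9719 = 14309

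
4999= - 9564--14563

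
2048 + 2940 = 4988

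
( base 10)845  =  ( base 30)s5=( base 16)34d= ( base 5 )11340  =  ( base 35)O5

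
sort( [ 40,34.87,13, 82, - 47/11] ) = [-47/11, 13, 34.87, 40, 82]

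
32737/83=394 + 35/83 = 394.42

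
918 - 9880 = - 8962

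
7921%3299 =1323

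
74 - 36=38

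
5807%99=65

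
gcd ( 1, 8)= 1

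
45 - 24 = 21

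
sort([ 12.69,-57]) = [  -  57, 12.69 ]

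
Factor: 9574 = 2^1*4787^1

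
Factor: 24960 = 2^7*3^1*5^1*13^1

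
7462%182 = 0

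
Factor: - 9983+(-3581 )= -2^2*3391^1 = - 13564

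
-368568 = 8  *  (- 46071 ) 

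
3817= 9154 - 5337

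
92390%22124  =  3894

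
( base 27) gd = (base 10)445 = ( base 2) 110111101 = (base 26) H3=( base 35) CP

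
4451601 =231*19271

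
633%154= 17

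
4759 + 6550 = 11309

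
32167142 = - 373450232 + 405617374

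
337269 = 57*5917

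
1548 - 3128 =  - 1580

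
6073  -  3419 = 2654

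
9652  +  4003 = 13655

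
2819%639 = 263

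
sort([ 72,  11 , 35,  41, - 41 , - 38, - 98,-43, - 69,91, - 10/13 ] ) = [ - 98, - 69, - 43, - 41, - 38 , -10/13,  11,35,41,72 , 91]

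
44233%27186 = 17047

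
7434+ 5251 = 12685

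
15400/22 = 700= 700.00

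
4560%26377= 4560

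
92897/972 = 95+ 557/972=95.57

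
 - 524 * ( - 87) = 45588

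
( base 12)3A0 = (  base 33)GO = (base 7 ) 1416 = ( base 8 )1050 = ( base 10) 552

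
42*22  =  924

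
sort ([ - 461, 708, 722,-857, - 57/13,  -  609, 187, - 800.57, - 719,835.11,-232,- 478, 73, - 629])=[ - 857 , - 800.57, - 719, - 629,-609,- 478,-461,-232, - 57/13, 73 , 187,708, 722,835.11]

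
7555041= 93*81237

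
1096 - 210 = 886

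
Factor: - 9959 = -23^1 * 433^1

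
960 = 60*16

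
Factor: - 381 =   -  3^1*127^1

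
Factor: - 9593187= -3^1*373^1*8573^1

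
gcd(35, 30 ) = 5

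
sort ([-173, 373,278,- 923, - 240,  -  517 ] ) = [-923,  -  517, - 240, - 173 , 278,373] 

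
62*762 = 47244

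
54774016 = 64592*848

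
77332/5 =15466 + 2/5 = 15466.40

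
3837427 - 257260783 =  - 253423356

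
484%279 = 205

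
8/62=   4/31 = 0.13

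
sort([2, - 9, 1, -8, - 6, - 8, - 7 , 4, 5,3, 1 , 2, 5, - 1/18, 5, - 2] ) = [ - 9, - 8, - 8, - 7, - 6, - 2,  -  1/18, 1, 1,2,2, 3, 4, 5, 5,5] 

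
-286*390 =-111540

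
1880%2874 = 1880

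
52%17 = 1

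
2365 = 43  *55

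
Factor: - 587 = - 587^1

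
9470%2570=1760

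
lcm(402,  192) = 12864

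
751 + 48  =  799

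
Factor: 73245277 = 7^1*10463611^1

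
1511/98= 1511/98 = 15.42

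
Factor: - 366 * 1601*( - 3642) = 2^2*3^2*61^1*607^1*1601^1 =2134088172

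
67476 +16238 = 83714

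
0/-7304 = 0/1 = -0.00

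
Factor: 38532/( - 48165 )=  - 4/5=- 2^2*5^(- 1 )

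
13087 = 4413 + 8674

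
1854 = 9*206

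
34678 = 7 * 4954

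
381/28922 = 381/28922=0.01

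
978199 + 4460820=5439019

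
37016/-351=- 106+190/351 = -105.46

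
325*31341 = 10185825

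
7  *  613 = 4291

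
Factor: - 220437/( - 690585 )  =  3^1*5^ (- 1)*  3499^1*6577^( - 1 ) = 10497/32885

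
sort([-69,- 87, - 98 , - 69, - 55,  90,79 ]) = [ - 98,-87, - 69,  -  69, - 55,79,  90] 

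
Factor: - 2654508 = -2^2*3^1* 221209^1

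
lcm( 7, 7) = 7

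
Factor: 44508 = 2^2*3^1*3709^1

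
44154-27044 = 17110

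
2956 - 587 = 2369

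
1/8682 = 1/8682 =0.00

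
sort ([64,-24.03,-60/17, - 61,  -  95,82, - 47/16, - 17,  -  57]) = [ - 95, - 61, - 57, - 24.03, - 17, - 60/17,  -  47/16,64,82 ]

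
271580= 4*67895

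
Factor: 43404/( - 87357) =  -14468/29119 =- 2^2*37^ ( -1 )*787^ ( - 1)*3617^1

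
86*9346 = 803756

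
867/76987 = 867/76987 = 0.01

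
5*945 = 4725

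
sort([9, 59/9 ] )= [59/9,  9] 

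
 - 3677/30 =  - 3677/30 =- 122.57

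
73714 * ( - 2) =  - 147428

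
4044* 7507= 30358308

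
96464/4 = 24116=24116.00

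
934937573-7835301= 927102272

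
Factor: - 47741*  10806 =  - 515889246 = -2^1* 3^1*1801^1*47741^1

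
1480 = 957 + 523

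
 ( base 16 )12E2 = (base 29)5LK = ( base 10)4834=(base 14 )1A94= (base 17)gc6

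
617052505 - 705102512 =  - 88050007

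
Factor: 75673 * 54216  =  4102687368  =  2^3*3^3*13^1*251^1*5821^1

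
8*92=736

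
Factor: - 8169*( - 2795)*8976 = 2^4 * 3^2*5^1*7^1*11^1*13^1*17^1*43^1*389^1 = 204943218480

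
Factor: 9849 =3^1*7^2*67^1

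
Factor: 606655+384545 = 2^5 *3^1*5^2*7^1*59^1 = 991200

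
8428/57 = 147 + 49/57 = 147.86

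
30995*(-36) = -1115820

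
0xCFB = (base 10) 3323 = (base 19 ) 93h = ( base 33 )31n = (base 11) 2551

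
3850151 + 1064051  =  4914202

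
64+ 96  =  160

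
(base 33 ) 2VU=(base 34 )2R1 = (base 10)3231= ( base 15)e56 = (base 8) 6237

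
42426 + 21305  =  63731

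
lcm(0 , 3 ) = 0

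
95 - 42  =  53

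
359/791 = 359/791 = 0.45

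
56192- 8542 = 47650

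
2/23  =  2/23 = 0.09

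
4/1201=4/1201 =0.00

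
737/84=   8 + 65/84 = 8.77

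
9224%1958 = 1392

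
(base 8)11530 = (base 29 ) 5pm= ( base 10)4952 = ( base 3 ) 20210102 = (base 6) 34532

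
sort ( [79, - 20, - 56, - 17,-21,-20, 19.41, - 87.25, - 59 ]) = [ - 87.25, - 59, - 56, - 21, - 20, - 20,-17, 19.41, 79]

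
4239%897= 651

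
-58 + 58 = 0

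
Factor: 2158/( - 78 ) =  - 83/3 = - 3^( - 1 )*83^1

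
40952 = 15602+25350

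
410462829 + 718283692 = 1128746521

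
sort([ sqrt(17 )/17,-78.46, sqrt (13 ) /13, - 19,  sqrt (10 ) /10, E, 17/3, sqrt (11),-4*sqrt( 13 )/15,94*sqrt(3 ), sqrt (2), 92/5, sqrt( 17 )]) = [ - 78.46, - 19 , -4*sqrt(13) /15, sqrt(17)/17,sqrt(13 ) /13 , sqrt(10 ) /10,sqrt(2),E,sqrt(11),sqrt (17) , 17/3, 92/5,  94*sqrt(3 )] 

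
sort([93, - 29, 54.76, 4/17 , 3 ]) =[ - 29, 4/17, 3, 54.76 , 93 ]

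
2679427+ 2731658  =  5411085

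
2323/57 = 2323/57 = 40.75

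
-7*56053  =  -392371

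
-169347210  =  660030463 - 829377673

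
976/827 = 976/827 = 1.18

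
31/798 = 31/798 = 0.04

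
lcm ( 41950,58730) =293650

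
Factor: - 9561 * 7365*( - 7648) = 2^5*3^2*5^1*239^1*491^1*3187^1 = 538547418720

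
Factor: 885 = 3^1*5^1*59^1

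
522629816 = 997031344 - 474401528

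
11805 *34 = 401370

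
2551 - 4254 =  - 1703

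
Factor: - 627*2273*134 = - 2^1*3^1*11^1*19^1*67^1*2273^1 = - 190972914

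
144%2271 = 144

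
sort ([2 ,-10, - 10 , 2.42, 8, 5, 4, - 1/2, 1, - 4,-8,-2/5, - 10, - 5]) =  [ - 10, - 10, - 10,-8, - 5,-4,  -  1/2 , - 2/5, 1,2, 2.42, 4, 5,8]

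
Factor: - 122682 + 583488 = 460806 =2^1*3^1 * 76801^1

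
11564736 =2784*4154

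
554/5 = 554/5 = 110.80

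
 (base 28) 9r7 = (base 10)7819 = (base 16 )1E8B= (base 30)8kj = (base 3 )101201121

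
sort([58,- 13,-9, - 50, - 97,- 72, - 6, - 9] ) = [-97, -72, - 50, - 13, - 9, - 9, - 6,  58 ] 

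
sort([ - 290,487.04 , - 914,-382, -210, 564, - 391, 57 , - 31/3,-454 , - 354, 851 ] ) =[ - 914,  -  454, - 391, - 382,  -  354, - 290, - 210,-31/3,57,487.04,564,  851]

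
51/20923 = 51/20923  =  0.00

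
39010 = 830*47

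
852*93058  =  79285416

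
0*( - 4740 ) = 0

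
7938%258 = 198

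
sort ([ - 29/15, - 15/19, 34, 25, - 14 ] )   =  [ - 14, - 29/15, - 15/19,25, 34]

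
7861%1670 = 1181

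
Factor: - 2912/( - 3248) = 26/29 = 2^1*13^1*29^ ( - 1 )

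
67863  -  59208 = 8655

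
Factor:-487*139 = -67693  =  - 139^1 * 487^1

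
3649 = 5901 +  - 2252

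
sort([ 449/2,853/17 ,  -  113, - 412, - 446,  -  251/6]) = [-446, - 412, - 113,  -  251/6,853/17 , 449/2]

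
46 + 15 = 61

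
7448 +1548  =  8996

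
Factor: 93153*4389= 408848517 = 3^2*7^1*  11^1 * 19^1*31051^1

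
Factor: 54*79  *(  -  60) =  - 255960 = -2^3*3^4*5^1 *79^1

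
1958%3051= 1958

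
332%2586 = 332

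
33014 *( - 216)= - 7131024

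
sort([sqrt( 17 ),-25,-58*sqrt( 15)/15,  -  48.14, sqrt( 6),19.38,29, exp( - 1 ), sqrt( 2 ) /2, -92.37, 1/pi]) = [- 92.37,-48.14, - 25,-58*sqrt( 15)/15,  1/pi, exp(- 1), sqrt (2 )/2 , sqrt( 6), sqrt(17 ), 19.38,29] 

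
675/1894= 675/1894  =  0.36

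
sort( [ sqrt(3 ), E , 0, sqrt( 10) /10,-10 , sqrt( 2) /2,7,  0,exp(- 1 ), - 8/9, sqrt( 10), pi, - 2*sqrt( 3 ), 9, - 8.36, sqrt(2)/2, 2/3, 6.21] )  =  [ - 10, - 8.36, - 2* sqrt(3 ), - 8/9, 0,0,sqrt(10 ) /10, exp( - 1 ),2/3, sqrt( 2) /2,sqrt(2) /2, sqrt( 3 ), E,  pi, sqrt( 10 ),6.21,7, 9]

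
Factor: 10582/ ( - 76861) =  - 2^1*11^1*13^1*37^1 * 101^(- 1 )*761^( - 1) 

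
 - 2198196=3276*( - 671)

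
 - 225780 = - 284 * 795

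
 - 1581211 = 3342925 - 4924136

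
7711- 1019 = 6692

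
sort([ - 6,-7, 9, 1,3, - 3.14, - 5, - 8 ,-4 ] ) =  [ - 8,-7, - 6, - 5, - 4, - 3.14, 1, 3,  9] 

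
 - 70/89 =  - 70/89= - 0.79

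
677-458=219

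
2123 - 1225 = 898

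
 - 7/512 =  - 1+505/512 = - 0.01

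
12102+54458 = 66560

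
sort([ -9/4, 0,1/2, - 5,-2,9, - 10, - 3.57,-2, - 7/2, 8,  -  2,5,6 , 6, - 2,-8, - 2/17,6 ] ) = [ - 10 , - 8, -5 , - 3.57, - 7/2,-9/4,-2,-2, - 2,-2,- 2/17,0,1/2, 5,6,  6,6,8, 9 ] 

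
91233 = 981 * 93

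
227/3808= 227/3808  =  0.06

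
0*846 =0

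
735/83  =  8 + 71/83 = 8.86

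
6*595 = 3570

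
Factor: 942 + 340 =2^1*641^1 = 1282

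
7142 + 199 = 7341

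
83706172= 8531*9812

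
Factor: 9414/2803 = 2^1 * 3^2*523^1 * 2803^( - 1) 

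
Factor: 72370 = 2^1*5^1* 7237^1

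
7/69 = 7/69 = 0.10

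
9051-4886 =4165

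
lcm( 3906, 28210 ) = 253890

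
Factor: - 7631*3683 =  - 13^1 * 29^1*127^1*587^1 = -28104973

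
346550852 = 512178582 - 165627730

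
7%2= 1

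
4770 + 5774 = 10544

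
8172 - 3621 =4551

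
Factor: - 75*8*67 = -2^3*3^1 * 5^2 * 67^1 = - 40200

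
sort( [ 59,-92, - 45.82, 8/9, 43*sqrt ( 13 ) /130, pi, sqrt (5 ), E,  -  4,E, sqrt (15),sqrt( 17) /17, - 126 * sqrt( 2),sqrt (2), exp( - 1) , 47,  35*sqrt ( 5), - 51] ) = [  -  126*sqrt( 2 ), - 92,-51,-45.82, - 4, sqrt(17)/17,exp ( - 1 ), 8/9, 43 * sqrt( 13)/130,sqrt( 2 ),sqrt( 5 ),E, E, pi, sqrt( 15), 47,59, 35*sqrt(5)]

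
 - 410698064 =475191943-885890007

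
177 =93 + 84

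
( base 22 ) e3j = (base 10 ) 6861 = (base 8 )15315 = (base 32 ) 6md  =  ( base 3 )100102010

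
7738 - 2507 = 5231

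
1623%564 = 495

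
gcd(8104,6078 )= 2026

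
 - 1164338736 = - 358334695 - 806004041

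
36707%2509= 1581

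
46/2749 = 46/2749 = 0.02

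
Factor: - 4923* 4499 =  - 3^2 * 11^1*409^1*547^1 = - 22148577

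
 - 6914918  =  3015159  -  9930077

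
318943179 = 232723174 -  - 86220005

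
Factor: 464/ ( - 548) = -116/137 = -2^2*29^1*137^(-1)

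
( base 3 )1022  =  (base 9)38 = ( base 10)35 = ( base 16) 23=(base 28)17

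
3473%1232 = 1009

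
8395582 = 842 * 9971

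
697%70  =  67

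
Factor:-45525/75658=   -  2^( - 1) * 3^1*5^2*11^ (-1 )*19^( - 1)*181^(-1)*607^1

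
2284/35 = 65 + 9/35=65.26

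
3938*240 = 945120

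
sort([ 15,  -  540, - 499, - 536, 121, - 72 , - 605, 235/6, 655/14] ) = [-605,  -  540,-536, - 499, - 72,  15 , 235/6, 655/14,  121] 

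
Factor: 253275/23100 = 2^(  -  2 )*7^(-1) *307^1  =  307/28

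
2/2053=2/2053=0.00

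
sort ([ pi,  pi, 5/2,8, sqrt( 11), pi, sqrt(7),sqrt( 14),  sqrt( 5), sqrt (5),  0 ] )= [ 0, sqrt( 5 ), sqrt(  5),5/2,  sqrt(7 ), pi, pi,pi,sqrt( 11 ), sqrt( 14),8]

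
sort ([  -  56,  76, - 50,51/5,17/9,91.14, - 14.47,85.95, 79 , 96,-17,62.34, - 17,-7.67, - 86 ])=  [ - 86, - 56, - 50, - 17, -17, - 14.47, - 7.67, 17/9,51/5 , 62.34,76,79,85.95, 91.14,  96 ] 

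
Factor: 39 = 3^1* 13^1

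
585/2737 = 585/2737=0.21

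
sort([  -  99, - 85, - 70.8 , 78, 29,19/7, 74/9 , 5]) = [ - 99,-85,- 70.8,19/7, 5, 74/9, 29, 78 ]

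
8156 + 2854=11010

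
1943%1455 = 488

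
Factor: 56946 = 2^1 * 3^1*9491^1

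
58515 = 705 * 83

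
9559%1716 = 979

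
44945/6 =44945/6 = 7490.83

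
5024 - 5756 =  -732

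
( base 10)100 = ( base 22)4C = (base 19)55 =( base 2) 1100100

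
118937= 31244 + 87693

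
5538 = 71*78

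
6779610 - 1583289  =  5196321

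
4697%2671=2026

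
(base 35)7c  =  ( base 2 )100000001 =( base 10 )257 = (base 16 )101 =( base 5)2012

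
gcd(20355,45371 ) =59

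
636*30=19080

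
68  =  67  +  1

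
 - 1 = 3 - 4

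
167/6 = 167/6 = 27.83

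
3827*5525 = 21144175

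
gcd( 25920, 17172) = 324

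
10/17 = 10/17 = 0.59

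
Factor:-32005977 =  - 3^1*10668659^1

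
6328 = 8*791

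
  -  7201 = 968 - 8169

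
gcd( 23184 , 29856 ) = 48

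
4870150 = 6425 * 758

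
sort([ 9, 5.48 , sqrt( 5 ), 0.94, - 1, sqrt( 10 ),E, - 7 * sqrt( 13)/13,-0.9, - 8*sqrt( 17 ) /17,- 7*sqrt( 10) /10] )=[ - 7*sqrt( 10 ) /10,- 7 * sqrt(13)/13,  -  8 * sqrt( 17 )/17, - 1 , - 0.9, 0.94,sqrt(5 ) , E, sqrt( 10 ), 5.48, 9] 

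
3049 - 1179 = 1870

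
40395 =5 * 8079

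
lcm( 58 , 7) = 406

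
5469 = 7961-2492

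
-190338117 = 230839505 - 421177622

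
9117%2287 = 2256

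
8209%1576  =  329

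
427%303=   124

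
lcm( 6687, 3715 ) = 33435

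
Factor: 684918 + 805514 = 2^9*41^1*71^1= 1490432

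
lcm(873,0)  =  0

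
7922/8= 3961/4= 990.25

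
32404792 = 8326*3892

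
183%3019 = 183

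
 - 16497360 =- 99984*165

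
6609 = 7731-1122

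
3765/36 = 1255/12 =104.58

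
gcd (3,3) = 3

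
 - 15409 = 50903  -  66312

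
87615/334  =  262 + 107/334 = 262.32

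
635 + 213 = 848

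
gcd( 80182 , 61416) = 1706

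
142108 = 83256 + 58852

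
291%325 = 291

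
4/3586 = 2/1793 = 0.00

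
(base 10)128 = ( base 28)4G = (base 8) 200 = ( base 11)107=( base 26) 4O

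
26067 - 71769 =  - 45702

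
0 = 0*9552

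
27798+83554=111352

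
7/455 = 1/65=0.02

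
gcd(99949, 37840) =1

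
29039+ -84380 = - 55341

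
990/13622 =495/6811 =0.07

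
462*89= 41118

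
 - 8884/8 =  - 1111+1/2 = - 1110.50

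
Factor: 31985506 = 2^1 * 7^1*  2284679^1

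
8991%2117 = 523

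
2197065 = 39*56335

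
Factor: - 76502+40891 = -149^1*239^1 = - 35611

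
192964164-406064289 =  - 213100125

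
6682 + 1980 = 8662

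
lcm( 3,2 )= 6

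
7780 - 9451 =-1671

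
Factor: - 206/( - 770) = 5^(- 1 )*7^( - 1 )*11^(-1)*103^1 = 103/385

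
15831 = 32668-16837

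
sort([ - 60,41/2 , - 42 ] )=[ - 60, -42, 41/2] 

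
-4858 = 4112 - 8970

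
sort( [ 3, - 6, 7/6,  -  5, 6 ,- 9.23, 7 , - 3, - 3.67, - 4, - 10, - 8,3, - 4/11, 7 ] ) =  [ - 10, - 9.23, - 8, - 6, - 5, - 4, - 3.67,  -  3, - 4/11,  7/6, 3, 3,6, 7, 7]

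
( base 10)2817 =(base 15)c7c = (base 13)1389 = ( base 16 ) b01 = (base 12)1769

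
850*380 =323000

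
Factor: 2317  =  7^1 * 331^1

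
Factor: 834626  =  2^1*13^1*47^1*683^1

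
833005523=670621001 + 162384522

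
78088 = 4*19522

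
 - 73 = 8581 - 8654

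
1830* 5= 9150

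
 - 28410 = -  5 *5682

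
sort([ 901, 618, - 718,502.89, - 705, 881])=[- 718, - 705  ,  502.89, 618, 881, 901 ] 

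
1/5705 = 1/5705 = 0.00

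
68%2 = 0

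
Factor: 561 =3^1*11^1*17^1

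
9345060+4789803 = 14134863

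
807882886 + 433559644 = 1241442530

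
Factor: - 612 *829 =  - 2^2*  3^2*17^1*829^1 = - 507348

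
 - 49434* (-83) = 4103022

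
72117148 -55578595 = 16538553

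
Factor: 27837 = 3^3*1031^1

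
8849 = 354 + 8495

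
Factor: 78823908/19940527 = 2^2*3^3* 401^( - 1 ) * 49727^(  -  1 ) * 729851^1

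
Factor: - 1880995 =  - 5^1 * 376199^1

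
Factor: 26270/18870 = 71/51 = 3^( - 1) *17^( - 1) *71^1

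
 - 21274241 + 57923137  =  36648896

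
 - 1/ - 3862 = 1/3862 = 0.00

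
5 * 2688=13440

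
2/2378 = 1/1189=0.00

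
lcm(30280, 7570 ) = 30280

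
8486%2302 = 1580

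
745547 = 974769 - 229222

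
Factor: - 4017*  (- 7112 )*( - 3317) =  - 2^3*3^1*7^1*13^1*31^1 * 103^1*107^1*127^1  =  - 94763054568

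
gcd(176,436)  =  4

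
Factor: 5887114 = 2^1*919^1 * 3203^1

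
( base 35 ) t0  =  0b1111110111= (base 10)1015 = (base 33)UP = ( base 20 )2af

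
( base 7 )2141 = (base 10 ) 764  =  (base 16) 2FC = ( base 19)224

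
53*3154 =167162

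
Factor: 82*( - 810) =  - 66420  =  - 2^2*3^4*5^1*41^1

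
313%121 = 71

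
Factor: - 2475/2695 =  - 3^2*5^1*7^(  -  2 ) = -45/49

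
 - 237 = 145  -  382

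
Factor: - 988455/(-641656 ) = 2^(-3 )*3^1* 5^1*13^1*37^1*137^1 * 80207^( - 1) 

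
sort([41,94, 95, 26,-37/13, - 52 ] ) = [- 52,  -  37/13,26, 41,94, 95]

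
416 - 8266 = -7850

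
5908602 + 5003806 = 10912408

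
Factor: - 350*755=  - 264250 =- 2^1*5^3*7^1*151^1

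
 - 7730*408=  -  3153840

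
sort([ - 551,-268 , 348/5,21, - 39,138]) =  [ - 551,-268,-39,21, 348/5 , 138]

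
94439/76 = 1242 + 47/76 = 1242.62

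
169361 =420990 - 251629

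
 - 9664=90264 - 99928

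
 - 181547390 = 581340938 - 762888328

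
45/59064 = 15/19688 =0.00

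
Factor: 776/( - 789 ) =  - 2^3 * 3^(-1)*97^1*263^ (-1 )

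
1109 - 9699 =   -  8590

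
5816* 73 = 424568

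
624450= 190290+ 434160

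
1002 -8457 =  - 7455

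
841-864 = -23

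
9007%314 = 215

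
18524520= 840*22053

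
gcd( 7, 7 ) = 7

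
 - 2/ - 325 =2/325 = 0.01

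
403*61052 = 24603956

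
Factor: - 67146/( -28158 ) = 31/13 = 13^( - 1 )*31^1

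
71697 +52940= 124637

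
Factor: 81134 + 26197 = 107331  =  3^1*7^1*19^1*269^1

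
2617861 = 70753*37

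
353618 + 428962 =782580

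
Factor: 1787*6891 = 3^1*1787^1 *2297^1 = 12314217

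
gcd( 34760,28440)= 3160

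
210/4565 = 42/913= 0.05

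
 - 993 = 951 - 1944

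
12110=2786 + 9324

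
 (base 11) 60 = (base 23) 2K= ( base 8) 102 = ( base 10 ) 66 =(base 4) 1002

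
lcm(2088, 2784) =8352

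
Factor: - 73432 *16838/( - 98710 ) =2^3* 5^( - 1 )*67^1 *137^1 * 8419^1*9871^ ( - 1 ) = 618224008/49355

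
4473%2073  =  327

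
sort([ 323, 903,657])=[323,  657, 903 ] 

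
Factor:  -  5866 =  -2^1*7^1*419^1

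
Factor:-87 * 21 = - 1827 = - 3^2*7^1*29^1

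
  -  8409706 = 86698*( -97)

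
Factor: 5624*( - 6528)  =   - 2^10*3^1*17^1*19^1*37^1 = -36713472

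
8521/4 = 8521/4= 2130.25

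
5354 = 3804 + 1550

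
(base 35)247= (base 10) 2597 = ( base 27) 3f5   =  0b101000100101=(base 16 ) A25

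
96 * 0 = 0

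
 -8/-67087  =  8/67087 = 0.00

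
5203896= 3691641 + 1512255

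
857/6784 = 857/6784 = 0.13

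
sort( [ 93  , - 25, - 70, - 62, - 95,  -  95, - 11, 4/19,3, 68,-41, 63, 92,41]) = [ - 95, - 95, - 70, - 62,-41, - 25, - 11, 4/19,3, 41,63,68, 92,  93]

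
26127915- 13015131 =13112784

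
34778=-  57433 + 92211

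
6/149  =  6/149 = 0.04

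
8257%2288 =1393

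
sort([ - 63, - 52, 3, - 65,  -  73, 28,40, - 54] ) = [ -73, - 65,  -  63, -54, - 52, 3 , 28,40 ] 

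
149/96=1 + 53/96 = 1.55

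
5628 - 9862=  - 4234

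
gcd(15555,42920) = 5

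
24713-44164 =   -  19451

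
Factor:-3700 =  - 2^2*5^2*37^1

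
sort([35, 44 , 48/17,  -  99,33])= [ - 99 , 48/17, 33,35, 44]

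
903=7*129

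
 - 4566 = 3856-8422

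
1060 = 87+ 973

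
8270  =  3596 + 4674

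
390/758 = 195/379 = 0.51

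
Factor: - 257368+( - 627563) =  - 884931 =- 3^1*97^1*3041^1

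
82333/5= 16466 + 3/5=16466.60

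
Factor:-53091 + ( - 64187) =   -  117278= - 2^1*7^1*8377^1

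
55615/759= 73  +  208/759 = 73.27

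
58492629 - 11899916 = 46592713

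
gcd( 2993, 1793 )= 1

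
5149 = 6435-1286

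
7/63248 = 7/63248 =0.00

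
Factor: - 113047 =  - 11^1*43^1 * 239^1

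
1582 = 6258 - 4676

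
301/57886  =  301/57886 = 0.01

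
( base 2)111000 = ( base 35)1L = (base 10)56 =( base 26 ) 24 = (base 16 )38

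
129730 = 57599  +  72131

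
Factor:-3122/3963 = -2^1*3^(- 1)*7^1*223^1 * 1321^(-1)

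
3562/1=3562= 3562.00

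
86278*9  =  776502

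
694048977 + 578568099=1272617076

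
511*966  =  493626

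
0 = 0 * 341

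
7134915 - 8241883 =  - 1106968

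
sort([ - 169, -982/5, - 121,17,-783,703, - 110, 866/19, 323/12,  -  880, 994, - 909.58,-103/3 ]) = [ - 909.58, - 880, - 783,-982/5, - 169, - 121, - 110, - 103/3,17, 323/12,866/19, 703,994 ] 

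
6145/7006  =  6145/7006 = 0.88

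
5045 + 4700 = 9745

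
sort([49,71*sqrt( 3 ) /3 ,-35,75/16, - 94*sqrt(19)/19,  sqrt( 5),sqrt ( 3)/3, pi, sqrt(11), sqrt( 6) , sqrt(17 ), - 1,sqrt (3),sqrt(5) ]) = [ - 35,  -  94*sqrt(19)/19, - 1,sqrt(3) /3 , sqrt(3),sqrt( 5 ),sqrt( 5 ),sqrt( 6),pi , sqrt(11),  sqrt(17),75/16,71* sqrt( 3)/3, 49 ]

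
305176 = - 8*(  -  38147) 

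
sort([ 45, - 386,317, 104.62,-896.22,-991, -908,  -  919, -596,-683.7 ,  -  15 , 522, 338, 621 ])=[-991,-919, - 908, - 896.22, - 683.7, - 596, - 386,  -  15,45,104.62,  317, 338,  522,621 ] 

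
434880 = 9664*45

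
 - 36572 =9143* ( - 4 ) 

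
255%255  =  0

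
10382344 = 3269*3176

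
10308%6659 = 3649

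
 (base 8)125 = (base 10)85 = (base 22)3J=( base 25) 3a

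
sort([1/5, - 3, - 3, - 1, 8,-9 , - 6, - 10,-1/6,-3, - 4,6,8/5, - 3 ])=[ - 10, - 9 , - 6, - 4, -3,-3, - 3,-3, - 1, - 1/6,1/5, 8/5,6, 8 ]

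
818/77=10 + 48/77 = 10.62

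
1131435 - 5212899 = -4081464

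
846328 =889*952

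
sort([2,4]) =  [2 , 4]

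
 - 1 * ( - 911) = 911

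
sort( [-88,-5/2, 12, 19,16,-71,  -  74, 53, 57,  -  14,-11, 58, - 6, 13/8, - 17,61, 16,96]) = [- 88,-74,-71 , - 17,-14,-11,-6, - 5/2,13/8 , 12, 16, 16,19, 53, 57 , 58,61 , 96 ]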